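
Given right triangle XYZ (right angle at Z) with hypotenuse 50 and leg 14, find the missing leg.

YZ = sqrt(50^2 - 14^2) = sqrt(2304) = 48

48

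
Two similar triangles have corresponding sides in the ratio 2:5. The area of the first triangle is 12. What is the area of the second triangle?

Area ratio = (2/5)^2 = 4/25. Area of the second triangle = 12 * 25/4 = 75.

75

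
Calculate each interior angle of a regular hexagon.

Each interior angle of a regular n-gon is (n - 2) * 180 / n.
For n = 6: (6 - 2) * 180 / 6 = 720/6 = 120 degrees.

120 degrees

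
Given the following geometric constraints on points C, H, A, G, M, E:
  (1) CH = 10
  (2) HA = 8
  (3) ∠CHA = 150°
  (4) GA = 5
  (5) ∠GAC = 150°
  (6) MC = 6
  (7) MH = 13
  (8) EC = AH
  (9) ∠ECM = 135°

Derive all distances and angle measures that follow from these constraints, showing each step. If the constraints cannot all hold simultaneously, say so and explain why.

The constraints are consistent.

From the given relations:
  EC = AH = 8

Step 1: From CH = 10, HA = 8, and ∠CHA = 150°, by the law of cosines:
  CA² = CH² + HA² - 2·CH·HA·cos(150°) = 100 + 64 + 138.6 = 302.6
  CA ≈ 17.39

Step 2: From MC = 6, CE = 8, and ∠MCE = 135°, by the law of cosines:
  ME² = MC² + CE² - 2·MC·CE·cos(135°) = 36 + 64 + 67.88 = 167.9
  ME ≈ 12.96

Step 3: From CH = 10, CM = 6, HM = 13, by the inverse law of cosines:
  cos(∠HCM) = (CH² + CM² - HM²) / (2·CH·CM)
  ∠HCM = 105.96°

Step 4: From HC = 10, HM = 13, CM = 6, by the inverse law of cosines:
  cos(∠CHM) = (HC² + HM² - CM²) / (2·HC·HM)
  ∠CHM = 26.34°

Step 5: From MC = 6, MH = 13, CH = 10, by the inverse law of cosines:
  cos(∠CMH) = (MC² + MH² - CH²) / (2·MC·MH)
  ∠CMH = 47.7°

Step 6: From CA = 17.39, AG = 5, and ∠CAG = 150°, by the law of cosines:
  CG² = CA² + AG² - 2·CA·AG·cos(150°) = 302.6 + 25 + 150.6 = 478.2
  CG ≈ 21.87

Step 7: From CA = 17.39, CH = 10, AH = 8, by the inverse law of cosines:
  cos(∠ACH) = (CA² + CH² - AH²) / (2·CA·CH)
  ∠ACH = 13.29°

Step 8: From AC = 17.39, AH = 8, CH = 10, by the inverse law of cosines:
  cos(∠CAH) = (AC² + AH² - CH²) / (2·AC·AH)
  ∠CAH = 16.71°

Step 9: From MC = 6, ME = 12.96, CE = 8, by the inverse law of cosines:
  cos(∠CME) = (MC² + ME² - CE²) / (2·MC·ME)
  ∠CME = 25.89°

Step 10: From EC = 8, EM = 12.96, CM = 6, by the inverse law of cosines:
  cos(∠CEM) = (EC² + EM² - CM²) / (2·EC·EM)
  ∠CEM = 19.11°

Step 11: From CA = 17.39, CG = 21.87, AG = 5, by the inverse law of cosines:
  cos(∠ACG) = (CA² + CG² - AG²) / (2·CA·CG)
  ∠ACG = 6.56°

Step 12: From GA = 5, GC = 21.87, AC = 17.39, by the inverse law of cosines:
  cos(∠AGC) = (GA² + GC² - AC²) / (2·GA·GC)
  ∠AGC = 23.44°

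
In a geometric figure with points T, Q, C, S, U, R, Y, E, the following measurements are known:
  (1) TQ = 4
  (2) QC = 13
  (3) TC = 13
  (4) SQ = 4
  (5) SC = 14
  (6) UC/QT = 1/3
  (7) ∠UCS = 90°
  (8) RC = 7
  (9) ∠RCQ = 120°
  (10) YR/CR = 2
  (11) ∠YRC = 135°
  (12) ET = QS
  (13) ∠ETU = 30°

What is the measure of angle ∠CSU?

From the given relations: UC = 1/3·QT = 1/3·4 ≈ 1.33.
Step 1: By the law of cosines on triangle SCU: SU² = 14² + 1.33² − 2·14·1.33·cos(90°) = 197.78, so SU ≈ 14.06.
Step 2: By the inverse law of cosines on triangle CSU: cos(∠CSU) = (14² + 14.06² − 1.33²) / (2·14·14.06) = 392/393.77 = 0.9955, so ∠CSU = 5.44°.

Therefore, the measure of angle ∠CSU = 5.44°.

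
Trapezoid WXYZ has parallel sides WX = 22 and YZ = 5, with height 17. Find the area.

Area of a trapezoid = (base1 + base2) * height / 2
Area = (22 + 5) * 17 / 2
Area = 27 * 17 / 2
Area = 459 / 2
Area = 459/2

459/2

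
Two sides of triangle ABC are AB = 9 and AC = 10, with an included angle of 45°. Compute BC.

When two sides and the included angle are known, the law of cosines gives the third side.
c^2 = a^2 + b^2 - 2ab cos(C) generalizes the Pythagorean theorem to non-right triangles.
Here: BC^2 = 81 + 100 - 180*(sqrt(2)/2) = 181 - 90*sqrt(2)
BC = sqrt(181 - 90*sqrt(2))

sqrt(181 - 90*sqrt(2))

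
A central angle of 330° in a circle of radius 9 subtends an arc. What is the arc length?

Arc length = 2πr × θ/360
= 2π × 9 × 11/12
= 33*pi/2

33*pi/2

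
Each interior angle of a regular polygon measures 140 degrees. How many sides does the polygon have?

Exterior angle = 180 - 140 = 40. n = 360 / 40 = 9.

9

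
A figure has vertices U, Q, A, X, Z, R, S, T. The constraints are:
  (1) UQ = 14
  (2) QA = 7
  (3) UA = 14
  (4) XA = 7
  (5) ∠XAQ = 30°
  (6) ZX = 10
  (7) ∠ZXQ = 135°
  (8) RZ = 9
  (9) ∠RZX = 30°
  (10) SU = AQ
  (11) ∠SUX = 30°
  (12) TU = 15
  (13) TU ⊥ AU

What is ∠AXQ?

Step 1: By the law of cosines on triangle XAQ: XQ² = 7² + 7² − 2·7·7·cos(30°) = 13.13, so XQ ≈ 3.62.
Step 2: By the inverse law of cosines on triangle AXQ: cos(∠AXQ) = (7² + 3.62² − 7²) / (2·7·3.62) = 13.13/50.73 = 0.2588, so ∠AXQ = 75°.

Therefore, the measure of angle ∠AXQ = 75°.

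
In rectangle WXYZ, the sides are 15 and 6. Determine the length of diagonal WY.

Using the Pythagorean theorem:
d² = 15² + 6² = 225 + 36 = 261
d = sqrt(261) = 3*sqrt(29)

3*sqrt(29)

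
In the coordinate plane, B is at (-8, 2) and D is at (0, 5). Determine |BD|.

d = sqrt((0 - -8)^2 + (5 - 2)^2)
d = sqrt(8^2 + 3^2)
d = sqrt(64 + 9)
d = sqrt(73)

sqrt(73)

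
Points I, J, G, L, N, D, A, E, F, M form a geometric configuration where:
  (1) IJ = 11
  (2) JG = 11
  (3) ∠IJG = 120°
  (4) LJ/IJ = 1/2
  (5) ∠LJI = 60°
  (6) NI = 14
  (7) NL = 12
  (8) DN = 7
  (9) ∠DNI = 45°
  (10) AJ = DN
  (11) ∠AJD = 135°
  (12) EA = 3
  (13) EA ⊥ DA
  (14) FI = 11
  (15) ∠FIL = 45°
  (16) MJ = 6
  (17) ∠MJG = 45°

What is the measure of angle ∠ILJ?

From the given relations: LJ = 1/2·IJ = 1/2·11 ≈ 5.5.
Step 1: By the law of cosines on triangle LJI: LI² = 5.5² + 11² − 2·5.5·11·cos(60°) = 90.75, so LI ≈ 9.53.
Step 2: By the inverse law of cosines on triangle ILJ: cos(∠ILJ) = (9.53² + 5.5² − 11²) / (2·9.53·5.5) = 0/104.79 = 0, so ∠ILJ = 90°.

Therefore, the measure of angle ∠ILJ = 90°.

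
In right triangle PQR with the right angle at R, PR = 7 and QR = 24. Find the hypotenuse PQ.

In a right triangle, the square of the hypotenuse equals the sum of the squares of the two legs.
The legs are 7 and 24, so the hypotenuse = sqrt(49 + 576) = sqrt(625) = 25.

25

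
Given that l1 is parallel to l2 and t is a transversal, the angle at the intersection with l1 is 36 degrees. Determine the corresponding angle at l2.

Corresponding angles formed by parallel lines and a transversal are equal.
The given angle is 36 degrees.
The corresponding angle = 36 degrees.

36 degrees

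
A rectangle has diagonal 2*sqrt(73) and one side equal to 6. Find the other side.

The diagonal of a rectangle forms a right triangle with the two sides.
Rearranging the Pythagorean theorem: missing side = sqrt(d^2 - known^2).
= sqrt(292 - 36) = sqrt(256) = 16.

16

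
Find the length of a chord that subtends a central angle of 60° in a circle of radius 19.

Chord length = 2r sin(θ/2)
= 2 × 19 × sin(60°/2)
= 2 × 19 × sin(30°)
= 19

19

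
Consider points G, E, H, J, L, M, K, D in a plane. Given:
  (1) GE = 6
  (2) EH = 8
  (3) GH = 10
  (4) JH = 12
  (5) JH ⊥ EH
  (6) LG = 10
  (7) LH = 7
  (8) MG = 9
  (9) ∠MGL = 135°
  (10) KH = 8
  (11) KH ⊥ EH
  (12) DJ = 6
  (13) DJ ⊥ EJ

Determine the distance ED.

Step 1: By the law of cosines on triangle EHJ: EJ² = 8² + 12² − 2·8·12·cos(90°) = 208, so EJ = 4·√13.
Step 2: By the law of cosines on triangle EJD: ED² = (4·√13)² + 6² − 2·4·√13·6·cos(90°) = 244, so ED = 2·√61.

Therefore, the length of ED = 2·√61.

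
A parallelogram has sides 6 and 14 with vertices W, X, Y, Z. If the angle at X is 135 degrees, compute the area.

Area = 6 * 14 * sin(135°) = 84 * sqrt(2)/2 = 42*sqrt(2)

42*sqrt(2)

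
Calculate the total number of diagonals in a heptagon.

The number of diagonals in an n-gon is n(n - 3)/2.
For n = 7: 7(7 - 3)/2 = 7 × 4 / 2 = 14.

14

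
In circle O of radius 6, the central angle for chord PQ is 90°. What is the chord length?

Drop a perpendicular from the center to the chord, bisecting both the chord and the central angle.
Each half-chord = r sin(θ/2) = 6 sin(45°).
The full chord = 2 × 6 × sin(45°) = 6*sqrt(2).

6*sqrt(2)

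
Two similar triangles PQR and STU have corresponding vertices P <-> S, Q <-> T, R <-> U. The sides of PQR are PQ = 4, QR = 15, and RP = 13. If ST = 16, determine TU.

Since the triangles are similar, the ratio of corresponding sides is constant.
Scale factor k = ST / PQ = 16 / 4 = 4
TU = k * QR = 4 * 15 = 60

60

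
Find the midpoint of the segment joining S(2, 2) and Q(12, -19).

The midpoint is the average of the coordinates:
x: (2 + 12)/2 = 7
y: (2 + -19)/2 = -17/2
Midpoint = (7, -17/2)

(7, -17/2)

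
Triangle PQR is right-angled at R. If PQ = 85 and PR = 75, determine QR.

By the Pythagorean theorem: QR^2 = PQ^2 - PR^2
QR^2 = 85^2 - 75^2 = 7225 - 5625 = 1600
QR = sqrt(1600) = 40

40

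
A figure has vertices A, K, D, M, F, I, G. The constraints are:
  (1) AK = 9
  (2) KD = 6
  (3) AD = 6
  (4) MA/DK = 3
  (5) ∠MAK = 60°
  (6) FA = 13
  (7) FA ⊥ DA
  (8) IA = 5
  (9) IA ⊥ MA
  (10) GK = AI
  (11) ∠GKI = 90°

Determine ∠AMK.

From the given relations: MA = 3·DK = 3·6 = 18.
Step 1: By the law of cosines on triangle MAK: MK² = 18² + 9² − 2·18·9·cos(60°) = 243, so MK = 9·√3.
Step 2: By the inverse law of cosines on triangle AMK: cos(∠AMK) = (18² + (9·√3)² − 9²) / (2·18·9·√3) = 486/561.18 = 0.866, so ∠AMK = 30°.

Therefore, the measure of angle ∠AMK = 30°.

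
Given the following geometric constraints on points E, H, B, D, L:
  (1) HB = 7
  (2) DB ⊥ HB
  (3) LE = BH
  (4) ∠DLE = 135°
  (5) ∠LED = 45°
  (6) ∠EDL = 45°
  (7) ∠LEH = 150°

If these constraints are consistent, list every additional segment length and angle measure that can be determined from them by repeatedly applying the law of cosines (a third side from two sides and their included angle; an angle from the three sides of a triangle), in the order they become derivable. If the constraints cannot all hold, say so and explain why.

These constraints are not satisfiable: (4), (5) and (6) are the three interior angles of triangle DLE, which must sum to 180°, but 135° + 45° + 45° = 225°. No planar figure meets all of them, so nothing further can be derived.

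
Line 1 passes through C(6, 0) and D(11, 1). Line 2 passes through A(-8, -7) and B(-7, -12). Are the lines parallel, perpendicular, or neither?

Slope of line 1: m1 = (1 - 0)/(11 - 6) = 1/5 = 1/5
Slope of line 2: m2 = (-12 - -7)/(-7 - -8) = -5/1 = -5
Two lines are perpendicular when the product of their slopes is -1 (negative reciprocals).
m1 * m2 = (1/5) * (-5) = -1, confirming perpendicularity.

Perpendicular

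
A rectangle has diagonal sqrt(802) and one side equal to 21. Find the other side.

Using the Pythagorean theorem: d^2 = a^2 + b^2
b^2 = d^2 - a^2
b^2 = 802 - 441
b^2 = 361
b = sqrt(361) = 19

19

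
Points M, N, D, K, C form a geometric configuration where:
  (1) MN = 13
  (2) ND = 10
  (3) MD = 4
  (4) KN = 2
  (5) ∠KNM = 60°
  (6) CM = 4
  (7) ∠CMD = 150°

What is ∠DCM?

Step 1: By the law of cosines on triangle CMD: CD² = 4² + 4² − 2·4·4·cos(150°) = 59.71, so CD ≈ 7.73.
Step 2: By the inverse law of cosines on triangle DCM: cos(∠DCM) = (7.73² + 4² − 4²) / (2·7.73·4) = 59.71/61.82 = 0.9659, so ∠DCM = 15°.

Therefore, the measure of angle ∠DCM = 15°.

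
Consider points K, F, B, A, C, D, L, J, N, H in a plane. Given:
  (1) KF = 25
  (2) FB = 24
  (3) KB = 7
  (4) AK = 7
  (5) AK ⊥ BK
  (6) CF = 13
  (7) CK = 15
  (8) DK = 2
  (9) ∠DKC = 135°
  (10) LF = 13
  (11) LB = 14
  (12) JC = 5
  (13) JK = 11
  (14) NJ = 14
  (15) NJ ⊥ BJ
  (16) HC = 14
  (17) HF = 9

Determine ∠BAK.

Step 1: By the law of cosines on triangle AKB: AB² = 7² + 7² − 2·7·7·cos(90°) = 98, so AB = 7·√2.
Step 2: By the inverse law of cosines on triangle BAK: cos(∠BAK) = ((7·√2)² + 7² − 7²) / (2·7·√2·7) = 98/138.59 = 0.7071, so ∠BAK = 45°.

Therefore, the measure of angle ∠BAK = 45°.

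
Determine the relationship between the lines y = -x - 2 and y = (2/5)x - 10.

Slope of line 1: m1 = -1
Slope of line 2: m2 = 2/5
m1 != m2 (-1 != 2/5), so not parallel.
m1 * m2 = (-1) * (2/5) = -2/5 != -1, so not perpendicular.
The lines are neither parallel nor perpendicular.

Neither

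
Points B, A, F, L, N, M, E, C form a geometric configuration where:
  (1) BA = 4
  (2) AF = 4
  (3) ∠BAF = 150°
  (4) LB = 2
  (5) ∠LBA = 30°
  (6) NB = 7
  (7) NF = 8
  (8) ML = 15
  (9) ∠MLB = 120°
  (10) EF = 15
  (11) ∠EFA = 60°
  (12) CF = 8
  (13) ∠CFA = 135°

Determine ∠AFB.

Step 1: By the law of cosines on triangle FAB: FB² = 4² + 4² − 2·4·4·cos(150°) = 59.71, so FB ≈ 7.73.
Step 2: By the inverse law of cosines on triangle AFB: cos(∠AFB) = (4² + 7.73² − 4²) / (2·4·7.73) = 59.71/61.82 = 0.9659, so ∠AFB = 15°.

Therefore, the measure of angle ∠AFB = 15°.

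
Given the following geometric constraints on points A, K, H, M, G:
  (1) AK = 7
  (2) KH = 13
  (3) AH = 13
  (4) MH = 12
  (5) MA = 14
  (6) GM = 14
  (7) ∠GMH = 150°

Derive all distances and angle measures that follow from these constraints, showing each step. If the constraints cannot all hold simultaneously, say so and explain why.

The constraints are consistent.

Step 1: From HM = 12, MG = 14, and ∠HMG = 150°, by the law of cosines:
  HG² = HM² + MG² - 2·HM·MG·cos(150°) = 144 + 196 + 291 = 631
  HG ≈ 25.12

Step 2: From AH = 13, AK = 7, HK = 13, by the inverse law of cosines:
  cos(∠HAK) = (AH² + AK² - HK²) / (2·AH·AK)
  ∠HAK = 74.38°

Step 3: From AH = 13, AM = 14, HM = 12, by the inverse law of cosines:
  cos(∠HAM) = (AH² + AM² - HM²) / (2·AH·AM)
  ∠HAM = 52.62°

Step 4: From KA = 7, KH = 13, AH = 13, by the inverse law of cosines:
  cos(∠AKH) = (KA² + KH² - AH²) / (2·KA·KH)
  ∠AKH = 74.38°

Step 5: From HA = 13, HK = 13, AK = 7, by the inverse law of cosines:
  cos(∠AHK) = (HA² + HK² - AK²) / (2·HA·HK)
  ∠AHK = 31.24°

Step 6: From HA = 13, HM = 12, AM = 14, by the inverse law of cosines:
  cos(∠AHM) = (HA² + HM² - AM²) / (2·HA·HM)
  ∠AHM = 67.98°

Step 7: From MA = 14, MH = 12, AH = 13, by the inverse law of cosines:
  cos(∠AMH) = (MA² + MH² - AH²) / (2·MA·MH)
  ∠AMH = 59.41°

Step 8: From HG = 25.12, HM = 12, GM = 14, by the inverse law of cosines:
  cos(∠GHM) = (HG² + HM² - GM²) / (2·HG·HM)
  ∠GHM = 16.18°

Step 9: From GH = 25.12, GM = 14, HM = 12, by the inverse law of cosines:
  cos(∠HGM) = (GH² + GM² - HM²) / (2·GH·GM)
  ∠HGM = 13.82°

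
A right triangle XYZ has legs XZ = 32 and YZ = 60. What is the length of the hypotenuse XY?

In a right triangle, the square of the hypotenuse equals the sum of the squares of the two legs.
The legs are 32 and 60, so the hypotenuse = sqrt(1024 + 3600) = sqrt(4624) = 68.

68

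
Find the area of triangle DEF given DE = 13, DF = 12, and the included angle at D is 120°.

Area = (1/2)(13)(12) sin(120°) = (1/2)(13)(12)(sqrt(3)/2) = 39*sqrt(3)

39*sqrt(3)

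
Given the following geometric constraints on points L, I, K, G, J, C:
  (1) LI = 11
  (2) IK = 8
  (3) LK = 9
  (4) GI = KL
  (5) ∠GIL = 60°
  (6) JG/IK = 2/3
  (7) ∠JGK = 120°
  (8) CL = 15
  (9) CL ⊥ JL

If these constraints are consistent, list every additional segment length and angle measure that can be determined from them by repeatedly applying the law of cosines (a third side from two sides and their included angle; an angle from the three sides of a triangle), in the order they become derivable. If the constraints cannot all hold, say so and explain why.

The constraints are consistent. Derivable facts, in order:
After 1 step:
- LG = √103
- ∠IKL = 80.41°
- ∠ILK = 45.82°
- ∠KIL = 53.78°
After 2 steps:
- ∠GLI = 50.17°
- ∠IGL = 69.83°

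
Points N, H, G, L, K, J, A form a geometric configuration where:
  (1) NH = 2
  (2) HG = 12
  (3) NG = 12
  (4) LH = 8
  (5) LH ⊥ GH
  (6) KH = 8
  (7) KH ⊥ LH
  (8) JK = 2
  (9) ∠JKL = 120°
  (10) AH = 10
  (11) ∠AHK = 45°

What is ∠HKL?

Step 1: By the law of cosines on triangle KHL: KL² = 8² + 8² − 2·8·8·cos(90°) = 128, so KL = 8·√2.
Step 2: By the inverse law of cosines on triangle HKL: cos(∠HKL) = (8² + (8·√2)² − 8²) / (2·8·8·√2) = 128/181.02 = 0.7071, so ∠HKL = 45°.

Therefore, the measure of angle ∠HKL = 45°.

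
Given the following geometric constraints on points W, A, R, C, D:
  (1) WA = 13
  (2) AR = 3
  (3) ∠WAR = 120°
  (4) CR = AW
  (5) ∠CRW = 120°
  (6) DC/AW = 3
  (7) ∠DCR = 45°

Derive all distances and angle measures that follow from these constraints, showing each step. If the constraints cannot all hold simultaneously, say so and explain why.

The constraints are consistent.

From the given relations:
  CR = AW = 13
  DC = 3·AW = 3·13 = 39

Step 1: From WA = 13, AR = 3, and ∠WAR = 120°, by the law of cosines:
  WR² = WA² + AR² - 2·WA·AR·cos(120°) = 169 + 9 + 39 = 217
  WR ≈ 14.73

Step 2: From RC = 13, CD = 39, and ∠RCD = 45°, by the law of cosines:
  RD² = RC² + CD² - 2·RC·CD·cos(45°) = 169 + 1521 - 717 = 973
  RD ≈ 31.19

Step 3: From WR = 14.73, RC = 13, and ∠WRC = 120°, by the law of cosines:
  WC² = WR² + RC² - 2·WR·RC·cos(120°) = 217 + 169 + 191.5 = 577.5
  WC ≈ 24.03

Step 4: From WA = 13, WR = 14.73, AR = 3, by the inverse law of cosines:
  cos(∠AWR) = (WA² + WR² - AR²) / (2·WA·WR)
  ∠AWR = 10.16°

Step 5: From RA = 3, RW = 14.73, AW = 13, by the inverse law of cosines:
  cos(∠ARW) = (RA² + RW² - AW²) / (2·RA·RW)
  ∠ARW = 49.84°

Step 6: From RC = 13, RD = 31.19, CD = 39, by the inverse law of cosines:
  cos(∠CRD) = (RC² + RD² - CD²) / (2·RC·RD)
  ∠CRD = 117.86°

Step 7: From DC = 39, DR = 31.19, CR = 13, by the inverse law of cosines:
  cos(∠CDR) = (DC² + DR² - CR²) / (2·DC·DR)
  ∠CDR = 17.14°

Step 8: From WC = 24.03, WR = 14.73, CR = 13, by the inverse law of cosines:
  cos(∠CWR) = (WC² + WR² - CR²) / (2·WC·WR)
  ∠CWR = 27.94°

Step 9: From CR = 13, CW = 24.03, RW = 14.73, by the inverse law of cosines:
  cos(∠RCW) = (CR² + CW² - RW²) / (2·CR·CW)
  ∠RCW = 32.06°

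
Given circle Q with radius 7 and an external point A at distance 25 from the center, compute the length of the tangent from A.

The tangent, radius, and line from the external point to the center form a right triangle.
The right angle is where the tangent meets the radius.
By the Pythagorean theorem: tangent² + 7² = 25²
tangent² = 625 - 49 = 576
tangent = 24

24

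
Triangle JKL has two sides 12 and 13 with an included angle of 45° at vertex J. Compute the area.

Area = (1/2) * JK * JL * sin(J)
Area = (1/2) * 12 * 13 * sin(45°)
Area = (1/2) * 12 * 13 * sqrt(2)/2
Area = 39*sqrt(2)

39*sqrt(2)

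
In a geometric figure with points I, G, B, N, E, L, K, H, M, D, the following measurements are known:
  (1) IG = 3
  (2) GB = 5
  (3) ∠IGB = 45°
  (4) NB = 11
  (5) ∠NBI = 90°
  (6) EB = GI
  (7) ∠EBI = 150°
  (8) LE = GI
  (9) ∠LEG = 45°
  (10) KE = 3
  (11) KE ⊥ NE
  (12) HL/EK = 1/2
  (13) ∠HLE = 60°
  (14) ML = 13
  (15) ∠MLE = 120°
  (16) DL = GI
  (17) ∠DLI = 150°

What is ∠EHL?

From the given relations: HL = 1/2·EK = 1/2·3 ≈ 1.5; LE = GI = 3.
Step 1: By the law of cosines on triangle HLE: HE² = 1.5² + 3² − 2·1.5·3·cos(60°) = 6.75, so HE = 3/2·√3.
Step 2: By the inverse law of cosines on triangle EHL: cos(∠EHL) = ((3/2·√3)² + 1.5² − 3²) / (2·3/2·√3·1.5) = 0/7.79 = 0, so ∠EHL = 90°.

Therefore, the measure of angle ∠EHL = 90°.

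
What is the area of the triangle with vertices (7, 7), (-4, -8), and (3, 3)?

Shoelace: Area = (1/2)|7(-8-3) + -4(3-7) + 3(7--8)| = (1/2)(16) = 8

8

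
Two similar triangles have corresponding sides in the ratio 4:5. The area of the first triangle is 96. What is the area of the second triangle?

Area ratio = (4/5)^2 = 16/25. Area of the second triangle = 96 * 25/16 = 150.

150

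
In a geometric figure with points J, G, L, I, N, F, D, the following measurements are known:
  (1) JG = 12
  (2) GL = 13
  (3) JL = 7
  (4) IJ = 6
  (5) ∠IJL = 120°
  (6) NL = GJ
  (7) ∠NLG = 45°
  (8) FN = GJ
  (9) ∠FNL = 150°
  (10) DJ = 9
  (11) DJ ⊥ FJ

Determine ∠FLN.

From the given relations: NL = GJ = 12; FN = GJ = 12.
Step 1: By the law of cosines on triangle LNF: LF² = 12² + 12² − 2·12·12·cos(150°) = 537.42, so LF ≈ 23.18.
Step 2: By the inverse law of cosines on triangle FLN: cos(∠FLN) = (23.18² + 12² − 12²) / (2·23.18·12) = 537.42/556.37 = 0.9659, so ∠FLN = 15°.

Therefore, the measure of angle ∠FLN = 15°.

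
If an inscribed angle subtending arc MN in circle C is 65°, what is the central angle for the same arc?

Central angle = 2 × 65° = 130° (inscribed angle theorem).

130°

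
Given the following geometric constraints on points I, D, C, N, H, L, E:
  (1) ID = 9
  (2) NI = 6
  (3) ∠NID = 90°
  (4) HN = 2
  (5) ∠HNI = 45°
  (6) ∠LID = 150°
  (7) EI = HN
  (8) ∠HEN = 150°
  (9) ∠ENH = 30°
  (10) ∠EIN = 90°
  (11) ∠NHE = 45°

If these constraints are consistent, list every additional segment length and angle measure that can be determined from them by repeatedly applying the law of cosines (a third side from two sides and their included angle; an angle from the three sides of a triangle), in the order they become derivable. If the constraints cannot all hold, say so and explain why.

These constraints are not satisfiable: (8), (9) and (11) are the three interior angles of triangle HEN, which must sum to 180°, but 150° + 30° + 45° = 225°. No planar figure meets all of them, so nothing further can be derived.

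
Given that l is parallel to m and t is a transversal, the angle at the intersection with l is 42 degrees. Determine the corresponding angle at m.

Corresponding angles are equal: 42 degrees.

42 degrees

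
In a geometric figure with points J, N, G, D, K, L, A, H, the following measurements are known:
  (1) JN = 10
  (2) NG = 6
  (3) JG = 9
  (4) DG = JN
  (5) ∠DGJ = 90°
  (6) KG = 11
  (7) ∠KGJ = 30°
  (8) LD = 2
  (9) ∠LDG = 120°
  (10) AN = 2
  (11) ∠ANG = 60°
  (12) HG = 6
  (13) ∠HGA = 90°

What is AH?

Step 1: By the law of cosines on triangle GNA: GA² = 6² + 2² − 2·6·2·cos(60°) = 28, so GA = 2·√7.
Step 2: By the law of cosines on triangle AGH: AH² = (2·√7)² + 6² − 2·2·√7·6·cos(90°) = 64, so AH = 8.

Therefore, the length of AH = 8.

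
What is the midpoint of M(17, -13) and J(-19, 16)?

M = ((x₁ + x₂)/2, (y₁ + y₂)/2)
= ((17 + -19)/2, (-13 + 16)/2)
= (-2/2, 3/2) = (-1, 3/2)

(-1, 3/2)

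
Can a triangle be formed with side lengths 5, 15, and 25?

Check the triangle inequality: 5 + 15 = 20 ≤ 25.
Since the sum of two sides does not exceed the third, no triangle can be formed.

No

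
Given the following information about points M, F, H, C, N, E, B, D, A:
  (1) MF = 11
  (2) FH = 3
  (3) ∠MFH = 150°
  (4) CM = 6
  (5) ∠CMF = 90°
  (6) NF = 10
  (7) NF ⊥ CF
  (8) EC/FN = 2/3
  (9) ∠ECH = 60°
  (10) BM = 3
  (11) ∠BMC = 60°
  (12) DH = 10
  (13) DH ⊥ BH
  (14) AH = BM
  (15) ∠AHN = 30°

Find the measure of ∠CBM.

Step 1: By the law of cosines on triangle BMC: BC² = 3² + 6² − 2·3·6·cos(60°) = 27, so BC = 3·√3.
Step 2: By the inverse law of cosines on triangle CBM: cos(∠CBM) = ((3·√3)² + 3² − 6²) / (2·3·√3·3) = 0/31.18 = 0, so ∠CBM = 90°.

Therefore, the measure of angle ∠CBM = 90°.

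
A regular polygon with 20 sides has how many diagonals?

Total line segments between 20 vertices = C(20,2) = 190.
Subtract the 20 sides: 190 - 20 = 170 diagonals.

170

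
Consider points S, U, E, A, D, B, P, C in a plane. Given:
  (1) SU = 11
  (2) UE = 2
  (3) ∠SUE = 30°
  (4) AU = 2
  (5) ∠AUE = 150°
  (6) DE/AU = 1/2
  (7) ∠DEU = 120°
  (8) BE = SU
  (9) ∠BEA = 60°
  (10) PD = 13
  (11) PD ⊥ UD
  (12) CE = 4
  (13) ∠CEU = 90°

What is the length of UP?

From the given relations: DE = 1/2·AU = 1/2·2 = 1.
Step 1: By the law of cosines on triangle UED: UD² = 2² + 1² − 2·2·1·cos(120°) = 7, so UD = √7.
Step 2: By the law of cosines on triangle UDP: UP² = √7² + 13² − 2·√7·13·cos(90°) = 176, so UP = 4·√11.

Therefore, the length of UP = 4·√11.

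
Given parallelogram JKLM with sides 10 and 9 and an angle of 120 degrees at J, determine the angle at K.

Opposite sides of a parallelogram are parallel, so consecutive angles form co-interior angles on a transversal.
Co-interior angles sum to 180°, giving angle K = 180 - 120 = 60 degrees.

60 degrees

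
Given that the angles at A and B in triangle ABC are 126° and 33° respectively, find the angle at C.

The interior angles sum to 180°: angle C = 180 - 126 - 33 = 21°.
The triangle is obtuse (angles 126°, 33°, 21°).

21 degrees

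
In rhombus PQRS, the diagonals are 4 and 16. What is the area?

Area = (4 * 16) / 2 = 64 / 2 = 32

32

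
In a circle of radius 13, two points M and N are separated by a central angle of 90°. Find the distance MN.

Drop a perpendicular from the center to the chord, bisecting both the chord and the central angle.
Each half-chord = r sin(θ/2) = 13 sin(45°).
The full chord = 2 × 13 × sin(45°) = 13*sqrt(2).

13*sqrt(2)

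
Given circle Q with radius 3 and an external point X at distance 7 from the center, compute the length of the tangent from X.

tangent = √(d² - r²) = √(7² - 3²) = √(49 - 9) = √40 = 2*sqrt(10)

2*sqrt(10)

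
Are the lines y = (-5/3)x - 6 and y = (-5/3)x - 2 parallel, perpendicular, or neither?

Slope of line 1: m1 = -5/3
Slope of line 2: m2 = -5/3
Two lines are parallel if and only if they have equal slopes (or both are vertical).
Here m1 = m2 = -5/3, confirming the lines are parallel.

Parallel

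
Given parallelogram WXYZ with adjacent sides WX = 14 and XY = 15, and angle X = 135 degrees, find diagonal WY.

Using the law of cosines:
d^2 = 14^2 + 15^2 - 2(14)(15)cos(135 degrees)
d^2 = 196 + 225 - 420*-sqrt(2)/2
d^2 = 210*sqrt(2) + 421
d = sqrt(210*sqrt(2) + 421)

sqrt(210*sqrt(2) + 421)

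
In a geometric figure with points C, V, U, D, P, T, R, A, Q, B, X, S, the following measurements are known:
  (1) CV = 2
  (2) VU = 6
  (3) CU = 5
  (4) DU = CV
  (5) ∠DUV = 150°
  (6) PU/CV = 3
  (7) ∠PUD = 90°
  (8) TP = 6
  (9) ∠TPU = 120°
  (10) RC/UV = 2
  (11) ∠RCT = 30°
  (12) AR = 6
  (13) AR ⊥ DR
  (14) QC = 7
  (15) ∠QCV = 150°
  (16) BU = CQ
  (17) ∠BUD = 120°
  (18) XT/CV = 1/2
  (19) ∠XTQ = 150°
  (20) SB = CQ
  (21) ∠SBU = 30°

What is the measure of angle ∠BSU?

From the given relations: SB = CQ = 7; BU = CQ = 7.
Step 1: By the law of cosines on triangle SBU: SU² = 7² + 7² − 2·7·7·cos(30°) = 13.13, so SU ≈ 3.62.
Step 2: By the inverse law of cosines on triangle BSU: cos(∠BSU) = (7² + 3.62² − 7²) / (2·7·3.62) = 13.13/50.73 = 0.2588, so ∠BSU = 75°.

Therefore, the measure of angle ∠BSU = 75°.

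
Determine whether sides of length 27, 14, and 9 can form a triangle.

No.
The triangle inequality is violated: 14 + 9 = 23 ≤ 27.
These lengths cannot form a triangle.

No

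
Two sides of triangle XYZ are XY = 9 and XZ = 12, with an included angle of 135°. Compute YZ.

Law of cosines: YZ^2 = 9^2 + 12^2 - 2(9)(12)cos(135°) = 108*sqrt(2) + 225, so YZ = 3*sqrt(12*sqrt(2) + 25).

3*sqrt(12*sqrt(2) + 25)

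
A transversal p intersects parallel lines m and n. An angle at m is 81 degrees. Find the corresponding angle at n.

Corresponding angles are equal: 81 degrees.

81 degrees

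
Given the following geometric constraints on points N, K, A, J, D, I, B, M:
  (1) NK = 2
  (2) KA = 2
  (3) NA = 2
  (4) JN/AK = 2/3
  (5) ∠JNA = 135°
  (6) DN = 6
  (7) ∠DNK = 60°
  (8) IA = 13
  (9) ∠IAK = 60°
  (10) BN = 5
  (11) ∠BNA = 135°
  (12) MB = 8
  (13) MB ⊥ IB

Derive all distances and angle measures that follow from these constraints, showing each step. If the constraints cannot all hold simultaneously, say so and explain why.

The constraints are consistent.

From the given relations:
  JN = 2/3·AK = 2/3·2 ≈ 1.33

Step 1: From KN = 2, ND = 6, and ∠KND = 60°, by the law of cosines:
  KD² = KN² + ND² - 2·KN·ND·cos(60°) = 4 + 36 - 12 = 28
  KD = 2·√7

Step 2: From KA = 2, AI = 13, and ∠KAI = 60°, by the law of cosines:
  KI² = KA² + AI² - 2·KA·AI·cos(60°) = 4 + 169 - 26 = 147
  KI = 7·√3

Step 3: From AN = 2, NJ = 1.33, and ∠ANJ = 135°, by the law of cosines:
  AJ² = AN² + NJ² - 2·AN·NJ·cos(135°) = 4 + 1.778 + 3.771 = 9.549
  AJ ≈ 3.09

Step 4: From AN = 2, NB = 5, and ∠ANB = 135°, by the law of cosines:
  AB² = AN² + NB² - 2·AN·NB·cos(135°) = 4 + 25 + 14.14 = 43.14
  AB ≈ 6.57

Step 5: From NA = 2, NK = 2, AK = 2, by the inverse law of cosines:
  cos(∠ANK) = (NA² + NK² - AK²) / (2·NA·NK)
  ∠ANK = 60°

Step 6: From KA = 2, KN = 2, AN = 2, by the inverse law of cosines:
  cos(∠AKN) = (KA² + KN² - AN²) / (2·KA·KN)
  ∠AKN = 60°

Step 7: From AK = 2, AN = 2, KN = 2, by the inverse law of cosines:
  cos(∠KAN) = (AK² + AN² - KN²) / (2·AK·AN)
  ∠KAN = 60°

Step 8: From KA = 2, KI = 7·√3, AI = 13, by the inverse law of cosines:
  cos(∠AKI) = (KA² + KI² - AI²) / (2·KA·KI)
  ∠AKI = 111.79°

Step 9: From KD = 2·√7, KN = 2, DN = 6, by the inverse law of cosines:
  cos(∠DKN) = (KD² + KN² - DN²) / (2·KD·KN)
  ∠DKN = 100.89°

Step 10: From AB = 6.57, AN = 2, BN = 5, by the inverse law of cosines:
  cos(∠BAN) = (AB² + AN² - BN²) / (2·AB·AN)
  ∠BAN = 32.57°

Step 11: From AJ = 3.09, AN = 2, JN = 1.33, by the inverse law of cosines:
  cos(∠JAN) = (AJ² + AN² - JN²) / (2·AJ·AN)
  ∠JAN = 17.76°

Step 12: From JA = 3.09, JN = 1.33, AN = 2, by the inverse law of cosines:
  cos(∠AJN) = (JA² + JN² - AN²) / (2·JA·JN)
  ∠AJN = 27.24°

Step 13: From DK = 2·√7, DN = 6, KN = 2, by the inverse law of cosines:
  cos(∠KDN) = (DK² + DN² - KN²) / (2·DK·DN)
  ∠KDN = 19.11°

Step 14: From IA = 13, IK = 7·√3, AK = 2, by the inverse law of cosines:
  cos(∠AIK) = (IA² + IK² - AK²) / (2·IA·IK)
  ∠AIK = 8.21°

Step 15: From BA = 6.57, BN = 5, AN = 2, by the inverse law of cosines:
  cos(∠ABN) = (BA² + BN² - AN²) / (2·BA·BN)
  ∠ABN = 12.43°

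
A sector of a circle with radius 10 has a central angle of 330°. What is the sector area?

Sector area = πr² × θ/360
= π × 10² × 11/12
= π × 100 × 11/12
= 275*pi/3

275*pi/3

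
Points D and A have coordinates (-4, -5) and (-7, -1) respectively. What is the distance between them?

d = sqrt((-3)^2 + (4)^2) = sqrt(25) = 5

5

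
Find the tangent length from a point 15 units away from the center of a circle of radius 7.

The tangent, radius, and line from the external point to the center form a right triangle.
The right angle is where the tangent meets the radius.
By the Pythagorean theorem: tangent² + 7² = 15²
tangent² = 225 - 49 = 176
tangent = 4*sqrt(11)

4*sqrt(11)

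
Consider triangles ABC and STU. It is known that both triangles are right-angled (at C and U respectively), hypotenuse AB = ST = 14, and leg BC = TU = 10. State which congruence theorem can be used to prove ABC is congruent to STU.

The given information matches HL: The hypotenuse and one leg of two right triangles are equal (Hypotenuse-Leg).

HL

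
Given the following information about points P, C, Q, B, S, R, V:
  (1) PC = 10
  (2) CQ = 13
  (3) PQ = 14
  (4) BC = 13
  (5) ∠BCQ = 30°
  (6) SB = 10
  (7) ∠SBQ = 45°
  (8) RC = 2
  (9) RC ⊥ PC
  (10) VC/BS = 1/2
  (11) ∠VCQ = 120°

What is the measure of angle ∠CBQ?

Step 1: By the law of cosines on triangle BCQ: BQ² = 13² + 13² − 2·13·13·cos(30°) = 45.28, so BQ ≈ 6.73.
Step 2: By the inverse law of cosines on triangle CBQ: cos(∠CBQ) = (13² + 6.73² − 13²) / (2·13·6.73) = 45.28/174.96 = 0.2588, so ∠CBQ = 75°.

Therefore, the measure of angle ∠CBQ = 75°.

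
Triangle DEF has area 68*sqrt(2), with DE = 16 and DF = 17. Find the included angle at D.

Area = (1/2) * a * b * sin(C)
sin(C) = 2 * Area / (a * b)
sin(C) = 2 * 68*sqrt(2) / (16 * 17)
sin(C) = sqrt(2)/2
C = arcsin(sqrt(2)/2) = 45°
Since sin(180° - C) = sin(C), the obtuse angle 135° gives the same area, so C = 45° or C = 135°.

45° or 135°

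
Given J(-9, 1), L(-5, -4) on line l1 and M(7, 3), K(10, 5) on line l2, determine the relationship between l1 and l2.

Slope of line 1: m1 = (-4 - 1)/(-5 - -9) = -5/4 = -5/4
Slope of line 2: m2 = (5 - 3)/(10 - 7) = 2/3 = 2/3
m1 != m2 (-5/4 != 2/3), so not parallel.
m1 * m2 = (-5/4) * (2/3) = -5/6 != -1, so not perpendicular.
The lines are neither parallel nor perpendicular.

Neither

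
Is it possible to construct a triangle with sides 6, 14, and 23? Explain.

Check the triangle inequality: 6 + 14 = 20 ≤ 23.
Since the sum of two sides does not exceed the third, no triangle can be formed.

No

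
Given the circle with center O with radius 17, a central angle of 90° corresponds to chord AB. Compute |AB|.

Drop a perpendicular from the center to the chord, bisecting both the chord and the central angle.
Each half-chord = r sin(θ/2) = 17 sin(45°).
The full chord = 2 × 17 × sin(45°) = 17*sqrt(2).

17*sqrt(2)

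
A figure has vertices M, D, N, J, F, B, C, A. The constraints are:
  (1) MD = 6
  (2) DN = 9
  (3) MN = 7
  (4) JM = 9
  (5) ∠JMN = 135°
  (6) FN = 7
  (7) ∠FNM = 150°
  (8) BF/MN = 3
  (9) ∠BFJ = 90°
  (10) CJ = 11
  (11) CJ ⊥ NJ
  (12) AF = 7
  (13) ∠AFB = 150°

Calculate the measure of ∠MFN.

Step 1: By the law of cosines on triangle FNM: FM² = 7² + 7² − 2·7·7·cos(150°) = 182.87, so FM ≈ 13.52.
Step 2: By the inverse law of cosines on triangle MFN: cos(∠MFN) = (13.52² + 7² − 7²) / (2·13.52·7) = 182.87/189.32 = 0.9659, so ∠MFN = 15°.

Therefore, the measure of angle ∠MFN = 15°.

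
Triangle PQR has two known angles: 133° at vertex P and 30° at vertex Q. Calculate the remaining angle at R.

By the triangle angle sum property, the three interior angles of any triangle add up to 180°.
We know angle P = 133° and angle Q = 30°, so their sum is 163°.
Therefore angle R = 180° - 163° = 17°.

17 degrees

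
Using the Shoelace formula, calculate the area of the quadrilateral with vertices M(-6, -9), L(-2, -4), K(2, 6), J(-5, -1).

The Shoelace formula works by pairing each vertex with the next (cycling back to the first).
For each pair, compute x_i*y_(i+1) - x_(i+1)*y_i:
  (-6*-4 - -2*-9) = 6
  (-2*6 - 2*-4) = -4
  (2*-1 - -5*6) = 28
  (-5*-9 - -6*-1) = 39
Taking half the absolute value of the total: Area = (1/2)(69) = 69/2.

69/2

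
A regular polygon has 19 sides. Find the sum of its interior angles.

The sum of interior angles of an n-sided polygon is (n - 2) * 180.
For n = 19: (19 - 2) * 180 = 17 * 180 = 3060 degrees.

3060 degrees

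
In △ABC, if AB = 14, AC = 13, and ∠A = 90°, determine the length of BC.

The included angle is 90°, so the triangle is right-angled at A. The opposite side BC is the hypotenuse.
By the Pythagorean theorem: BC = sqrt(14^2 + 13^2) = sqrt(365) = sqrt(365).

sqrt(365)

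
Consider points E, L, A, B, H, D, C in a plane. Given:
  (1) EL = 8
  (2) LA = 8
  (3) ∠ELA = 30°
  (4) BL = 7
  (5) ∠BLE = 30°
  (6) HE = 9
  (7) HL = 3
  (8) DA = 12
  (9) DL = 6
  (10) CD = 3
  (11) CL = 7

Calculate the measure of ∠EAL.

Step 1: By the law of cosines on triangle ALE: AE² = 8² + 8² − 2·8·8·cos(30°) = 17.15, so AE ≈ 4.14.
Step 2: By the inverse law of cosines on triangle EAL: cos(∠EAL) = (4.14² + 8² − 8²) / (2·4.14·8) = 17.15/66.26 = 0.2588, so ∠EAL = 75°.

Therefore, the measure of angle ∠EAL = 75°.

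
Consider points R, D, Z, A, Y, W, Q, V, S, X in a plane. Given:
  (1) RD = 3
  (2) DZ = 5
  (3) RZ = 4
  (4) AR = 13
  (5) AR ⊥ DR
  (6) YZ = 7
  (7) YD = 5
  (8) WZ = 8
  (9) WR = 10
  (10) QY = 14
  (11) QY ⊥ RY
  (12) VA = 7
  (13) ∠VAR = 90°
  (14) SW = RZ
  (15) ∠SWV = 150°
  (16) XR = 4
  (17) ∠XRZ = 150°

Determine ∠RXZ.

Step 1: By the law of cosines on triangle XRZ: XZ² = 4² + 4² − 2·4·4·cos(150°) = 59.71, so XZ ≈ 7.73.
Step 2: By the inverse law of cosines on triangle RXZ: cos(∠RXZ) = (4² + 7.73² − 4²) / (2·4·7.73) = 59.71/61.82 = 0.9659, so ∠RXZ = 15°.

Therefore, the measure of angle ∠RXZ = 15°.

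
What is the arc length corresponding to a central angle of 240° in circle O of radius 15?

The full circumference is 2πr = 2π(15) = 30*pi.
The arc spans 240° out of 360°, which is a fraction of 2/3.
Arc length = 30*pi × 2/3 = 20*pi.

20*pi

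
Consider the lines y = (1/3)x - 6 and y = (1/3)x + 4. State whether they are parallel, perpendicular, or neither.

Slope of line 1: m1 = 1/3
Slope of line 2: m2 = 1/3
m1 = m2, so the lines are parallel.

Parallel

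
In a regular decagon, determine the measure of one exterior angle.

Each exterior angle of a regular n-gon is 360 / n.
For n = 10: 360 / 10 = 36 degrees.

36 degrees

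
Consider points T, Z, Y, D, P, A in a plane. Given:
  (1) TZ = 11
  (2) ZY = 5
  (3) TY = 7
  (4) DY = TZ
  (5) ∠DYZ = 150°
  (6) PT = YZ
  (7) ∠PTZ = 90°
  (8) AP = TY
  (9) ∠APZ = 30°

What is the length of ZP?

From the given relations: PT = YZ = 5.
Step 1: By the law of cosines on triangle ZTP: ZP² = 11² + 5² − 2·11·5·cos(90°) = 146, so ZP = √146.

Therefore, the length of ZP = √146.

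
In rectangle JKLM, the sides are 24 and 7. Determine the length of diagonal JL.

Using the Pythagorean theorem:
d² = 24² + 7² = 576 + 49 = 625
d = sqrt(625) = 25

25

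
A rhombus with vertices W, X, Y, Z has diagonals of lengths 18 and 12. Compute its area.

Area of a rhombus = (d1 * d2) / 2
Area = (18 * 12) / 2
Area = 216 / 2
Area = 108

108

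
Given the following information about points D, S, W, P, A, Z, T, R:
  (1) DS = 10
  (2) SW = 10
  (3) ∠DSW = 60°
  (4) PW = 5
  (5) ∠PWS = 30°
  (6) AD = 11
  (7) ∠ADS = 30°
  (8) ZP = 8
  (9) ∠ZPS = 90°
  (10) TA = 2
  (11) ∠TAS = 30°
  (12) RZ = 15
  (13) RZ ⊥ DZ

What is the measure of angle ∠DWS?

Step 1: By the law of cosines on triangle WSD: WD² = 10² + 10² − 2·10·10·cos(60°) = 100, so WD = 10.
Step 2: By the inverse law of cosines on triangle DWS: cos(∠DWS) = (10² + 10² − 10²) / (2·10·10) = 100/200 = 0.5, so ∠DWS = 60°.

Therefore, the measure of angle ∠DWS = 60°.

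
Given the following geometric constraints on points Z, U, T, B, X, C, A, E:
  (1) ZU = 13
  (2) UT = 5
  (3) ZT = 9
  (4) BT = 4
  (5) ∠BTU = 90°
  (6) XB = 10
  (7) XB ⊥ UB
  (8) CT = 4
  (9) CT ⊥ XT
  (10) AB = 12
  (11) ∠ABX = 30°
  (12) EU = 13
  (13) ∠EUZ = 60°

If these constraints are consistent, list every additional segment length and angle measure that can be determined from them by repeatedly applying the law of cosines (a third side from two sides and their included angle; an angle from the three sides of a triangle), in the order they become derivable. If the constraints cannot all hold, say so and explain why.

The constraints are consistent. Derivable facts, in order:
After 1 step:
- UB = √41
- XA ≈ 6.01
- ZE = 13
- ∠TUZ = 29.63°
- ∠TZU = 15.94°
- ∠UTZ = 134.43°
After 2 steps:
- UX = √141
- ∠AXB = 93.74°
- ∠BAX = 56.26°
- ∠BUT = 38.66°
- ∠EZU = 60°
- ∠TBU = 51.34°
- ∠UEZ = 60°
After 3 steps:
- ∠BUX = 57.37°
- ∠BXU = 32.63°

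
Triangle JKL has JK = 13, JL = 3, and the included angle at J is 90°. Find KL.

The included angle is 90°, so the triangle is right-angled at J. The opposite side KL is the hypotenuse.
By the Pythagorean theorem: KL = sqrt(13^2 + 3^2) = sqrt(178) = sqrt(178).

sqrt(178)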